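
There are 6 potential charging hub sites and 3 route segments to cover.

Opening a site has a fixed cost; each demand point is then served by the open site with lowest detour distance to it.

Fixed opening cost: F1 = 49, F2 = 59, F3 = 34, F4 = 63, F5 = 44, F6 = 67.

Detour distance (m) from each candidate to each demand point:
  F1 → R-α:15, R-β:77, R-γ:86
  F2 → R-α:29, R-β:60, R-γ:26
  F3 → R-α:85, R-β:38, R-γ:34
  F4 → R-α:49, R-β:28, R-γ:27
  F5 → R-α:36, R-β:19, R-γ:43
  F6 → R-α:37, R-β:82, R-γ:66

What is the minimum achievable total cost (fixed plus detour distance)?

Open {F5}: assign each demand point to its cheapest open site.
  R-α→F5 36, R-β→F5 19, R-γ→F5 43
  detour distance 98, fixed 44 → total 142.
Compare {F4}: detour distance 104 + fixed 63 = 167.
Compare {F3, F5}: detour distance 89 + fixed 78 = 167.
Compare {F1, F3}: detour distance 87 + fixed 83 = 170.
All other subsets cost ≥ 167. Minimum total cost: 142.

142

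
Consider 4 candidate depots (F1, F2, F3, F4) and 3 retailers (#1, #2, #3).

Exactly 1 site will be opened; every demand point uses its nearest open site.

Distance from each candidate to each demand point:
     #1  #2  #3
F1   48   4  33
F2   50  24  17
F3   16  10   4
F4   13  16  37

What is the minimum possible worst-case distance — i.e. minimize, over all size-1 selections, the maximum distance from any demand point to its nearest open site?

16

Open {F3}.
  Farthest demand point is #1 at distance 16 (to F3); all others are ≤ 16.
With {F4} the worst case is 37.
With {F1} the worst case is 48.
No size-1 selection achieves below 16.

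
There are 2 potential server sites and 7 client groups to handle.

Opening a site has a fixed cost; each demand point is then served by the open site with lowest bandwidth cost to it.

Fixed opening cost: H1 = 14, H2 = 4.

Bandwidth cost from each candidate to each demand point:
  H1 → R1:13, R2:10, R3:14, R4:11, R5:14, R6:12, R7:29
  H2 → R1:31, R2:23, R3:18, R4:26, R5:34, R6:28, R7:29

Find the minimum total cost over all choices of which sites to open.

Open {H1}: assign each demand point to its cheapest open site.
  R1→H1 13, R2→H1 10, R3→H1 14, R4→H1 11, R5→H1 14, R6→H1 12, R7→H1 29
  bandwidth cost 103, fixed 14 → total 117.
Compare {H1, H2}: bandwidth cost 103 + fixed 18 = 121.
Compare {H2}: bandwidth cost 189 + fixed 4 = 193.

117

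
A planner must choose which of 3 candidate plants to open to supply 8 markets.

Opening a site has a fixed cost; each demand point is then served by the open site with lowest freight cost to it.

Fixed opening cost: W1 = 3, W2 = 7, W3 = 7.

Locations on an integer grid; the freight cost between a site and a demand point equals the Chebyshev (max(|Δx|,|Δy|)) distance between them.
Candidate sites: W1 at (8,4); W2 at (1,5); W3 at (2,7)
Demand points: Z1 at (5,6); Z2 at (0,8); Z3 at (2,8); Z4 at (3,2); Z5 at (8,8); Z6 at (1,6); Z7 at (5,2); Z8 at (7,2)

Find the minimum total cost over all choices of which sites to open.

31

Open {W1, W3}: assign each demand point to its cheapest open site.
  Z1→W1 3, Z2→W3 2, Z3→W3 1, Z4→W1 5, Z5→W1 4, Z6→W3 1, Z7→W1 3, Z8→W1 2
  freight cost 21, fixed 10 → total 31.
Compare {W1, W2}: freight cost 22 + fixed 10 = 32.
Compare {W3}: freight cost 28 + fixed 7 = 35.
Compare {W1, W2, W3}: freight cost 19 + fixed 17 = 36.
All other subsets cost ≥ 32. Minimum total cost: 31.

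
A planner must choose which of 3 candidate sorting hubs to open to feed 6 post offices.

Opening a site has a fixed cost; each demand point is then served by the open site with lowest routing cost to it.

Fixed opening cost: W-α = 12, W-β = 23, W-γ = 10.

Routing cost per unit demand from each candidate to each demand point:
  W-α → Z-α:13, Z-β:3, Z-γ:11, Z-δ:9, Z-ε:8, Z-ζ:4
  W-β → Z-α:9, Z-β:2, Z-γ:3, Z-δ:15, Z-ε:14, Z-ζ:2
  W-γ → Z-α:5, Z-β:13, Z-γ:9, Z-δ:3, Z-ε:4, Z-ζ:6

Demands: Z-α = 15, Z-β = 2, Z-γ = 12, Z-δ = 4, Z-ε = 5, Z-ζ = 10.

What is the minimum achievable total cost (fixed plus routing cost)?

Open {W-β, W-γ}: assign each demand point to its cheapest open site.
  Z-α→W-γ 15×5=75, Z-β→W-β 2×2=4, Z-γ→W-β 12×3=36, Z-δ→W-γ 4×3=12, Z-ε→W-γ 5×4=20, Z-ζ→W-β 10×2=20
  routing cost 167, fixed 33 → total 200.
Compare {W-α, W-β, W-γ}: routing cost 167 + fixed 45 = 212.
Compare {W-α, W-γ}: routing cost 261 + fixed 22 = 283.
Compare {W-α, W-β}: routing cost 271 + fixed 35 = 306.
All other subsets cost ≥ 212. Minimum total cost: 200.

200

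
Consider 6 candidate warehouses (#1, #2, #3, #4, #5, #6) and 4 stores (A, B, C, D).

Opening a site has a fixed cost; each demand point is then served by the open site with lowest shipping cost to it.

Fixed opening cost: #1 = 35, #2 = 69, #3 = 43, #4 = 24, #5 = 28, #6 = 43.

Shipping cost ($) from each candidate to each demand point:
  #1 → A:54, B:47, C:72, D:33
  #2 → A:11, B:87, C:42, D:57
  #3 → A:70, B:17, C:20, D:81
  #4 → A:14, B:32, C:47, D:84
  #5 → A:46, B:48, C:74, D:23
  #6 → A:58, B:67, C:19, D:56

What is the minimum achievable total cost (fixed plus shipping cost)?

Open {#4, #5}: assign each demand point to its cheapest open site.
  A→#4 14, B→#4 32, C→#4 47, D→#5 23
  shipping cost 116, fixed 52 → total 168.
Compare {#3, #4, #5}: shipping cost 74 + fixed 95 = 169.
Compare {#3, #5}: shipping cost 106 + fixed 71 = 177.
Compare {#4, #5, #6}: shipping cost 88 + fixed 95 = 183.
All other subsets cost ≥ 169. Minimum total cost: 168.

168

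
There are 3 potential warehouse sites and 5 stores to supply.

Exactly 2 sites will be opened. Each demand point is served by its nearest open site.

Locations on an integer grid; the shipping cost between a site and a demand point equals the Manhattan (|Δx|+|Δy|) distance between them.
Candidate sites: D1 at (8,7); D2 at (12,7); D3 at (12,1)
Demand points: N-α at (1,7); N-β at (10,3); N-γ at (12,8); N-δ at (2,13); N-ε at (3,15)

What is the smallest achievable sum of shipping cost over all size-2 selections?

Open {D1, D2}.
  N-α→D1 7, N-β→D1 6, N-γ→D2 1, N-δ→D1 12, N-ε→D1 13  ⇒ total 39.
Compare {D1, D3}: total 41.
Compare {D2, D3}: total 49.

39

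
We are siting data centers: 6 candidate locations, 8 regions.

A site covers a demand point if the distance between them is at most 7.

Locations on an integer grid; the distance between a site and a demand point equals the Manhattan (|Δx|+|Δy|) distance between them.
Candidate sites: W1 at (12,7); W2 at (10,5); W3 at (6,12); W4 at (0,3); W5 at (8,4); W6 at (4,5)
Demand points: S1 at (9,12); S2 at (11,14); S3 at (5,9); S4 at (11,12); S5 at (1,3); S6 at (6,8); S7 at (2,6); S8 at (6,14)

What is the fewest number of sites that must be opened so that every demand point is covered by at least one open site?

Coverage sets (demand points within 7 of each site):
  W1: {S4, S6}
  W2: {S6}
  W3: {S1, S2, S3, S4, S6, S8}
  W4: {S5, S7}
  W5: {S6}
  W6: {S3, S5, S6, S7}
No single site covers all 8 demand points.
But {W3, W4} covers everything, so the minimum is 2.

2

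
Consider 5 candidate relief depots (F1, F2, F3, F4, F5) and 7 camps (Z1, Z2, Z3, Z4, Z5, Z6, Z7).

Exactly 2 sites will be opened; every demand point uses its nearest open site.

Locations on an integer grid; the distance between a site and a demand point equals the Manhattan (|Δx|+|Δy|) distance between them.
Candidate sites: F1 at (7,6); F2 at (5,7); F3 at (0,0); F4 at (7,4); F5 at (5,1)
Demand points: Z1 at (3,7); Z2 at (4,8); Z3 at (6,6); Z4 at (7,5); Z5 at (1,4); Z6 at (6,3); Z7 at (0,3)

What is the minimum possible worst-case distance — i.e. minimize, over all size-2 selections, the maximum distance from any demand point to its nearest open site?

5

Open {F1, F3}.
  Farthest demand point is Z1 at distance 5 (to F1); all others are ≤ 5.
With {F2, F3} the worst case is 5.
With {F1, F5} the worst case is 7.
No size-2 selection achieves below 5.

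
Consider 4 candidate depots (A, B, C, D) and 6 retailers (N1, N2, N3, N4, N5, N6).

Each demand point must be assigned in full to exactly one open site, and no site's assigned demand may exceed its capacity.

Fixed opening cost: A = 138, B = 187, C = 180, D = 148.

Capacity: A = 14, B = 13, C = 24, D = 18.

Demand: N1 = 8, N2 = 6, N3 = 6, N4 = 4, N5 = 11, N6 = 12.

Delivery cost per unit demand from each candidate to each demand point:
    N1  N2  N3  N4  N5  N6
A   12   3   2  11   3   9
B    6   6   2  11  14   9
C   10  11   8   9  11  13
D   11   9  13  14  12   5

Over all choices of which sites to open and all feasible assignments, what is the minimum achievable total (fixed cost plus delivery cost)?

777

Open {A, C, D}; cheapest assignment that respects the capacities:
  A (cap 14, load 11): N5 — cost 11×3 = 33
  C (cap 24, load 18): N1, N3, N4 — cost 8×10 + 6×8 + 4×9 = 164
  D (cap 18, load 18): N2, N6 — cost 6×9 + 12×5 = 114
  Shipping 311, fixed 466 → total 777.
  Any other capacity-feasible assignment to {A, C, D} ships for at least 311.
Compare {A, B, C}: its best feasible assignment gives total 858.
Compare {B, C, D}: its best feasible assignment gives total 860.
Every other set of open sites that can feasibly serve all demand totals ≥ 858 even under its best assignment. Minimum: 777.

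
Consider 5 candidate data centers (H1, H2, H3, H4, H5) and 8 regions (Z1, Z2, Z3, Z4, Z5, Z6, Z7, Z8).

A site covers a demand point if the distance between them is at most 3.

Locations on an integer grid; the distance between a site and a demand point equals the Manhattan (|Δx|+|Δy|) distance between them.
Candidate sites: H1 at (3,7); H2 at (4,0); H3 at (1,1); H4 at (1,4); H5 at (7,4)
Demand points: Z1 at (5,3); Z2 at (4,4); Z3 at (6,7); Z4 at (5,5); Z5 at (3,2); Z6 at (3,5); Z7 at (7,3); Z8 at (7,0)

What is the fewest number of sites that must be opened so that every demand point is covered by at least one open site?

Coverage sets (demand points within 3 of each site):
  H1: {Z3, Z6}
  H2: {Z5, Z8}
  H3: {Z5}
  H4: {Z2, Z6}
  H5: {Z1, Z2, Z4, Z7}
No 2 sites suffice: every size-2 union leaves at least one demand point uncovered.
But {H1, H2, H5} covers everything, so the minimum is 3.

3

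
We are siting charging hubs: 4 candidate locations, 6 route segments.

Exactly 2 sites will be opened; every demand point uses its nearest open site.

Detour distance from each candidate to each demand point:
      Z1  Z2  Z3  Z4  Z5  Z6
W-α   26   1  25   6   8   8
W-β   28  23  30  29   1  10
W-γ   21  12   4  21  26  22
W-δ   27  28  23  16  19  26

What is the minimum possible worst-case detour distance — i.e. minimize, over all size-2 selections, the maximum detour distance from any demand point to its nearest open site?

21

Open {W-α, W-γ}.
  Farthest demand point is Z1 at detour distance 21 (to W-γ); all others are ≤ 21.
With {W-β, W-γ} the worst case is 21.
With {W-γ, W-δ} the worst case is 22.
No size-2 selection achieves below 21.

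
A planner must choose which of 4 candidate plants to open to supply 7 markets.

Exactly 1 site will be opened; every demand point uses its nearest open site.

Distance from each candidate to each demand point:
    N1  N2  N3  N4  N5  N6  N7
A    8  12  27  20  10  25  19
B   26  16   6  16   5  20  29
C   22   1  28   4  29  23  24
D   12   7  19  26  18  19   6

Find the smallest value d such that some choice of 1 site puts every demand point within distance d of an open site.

Open {D}.
  Farthest demand point is N4 at distance 26 (to D); all others are ≤ 26.
With {A} the worst case is 27.
With {B} the worst case is 29.
No size-1 selection achieves below 26.

26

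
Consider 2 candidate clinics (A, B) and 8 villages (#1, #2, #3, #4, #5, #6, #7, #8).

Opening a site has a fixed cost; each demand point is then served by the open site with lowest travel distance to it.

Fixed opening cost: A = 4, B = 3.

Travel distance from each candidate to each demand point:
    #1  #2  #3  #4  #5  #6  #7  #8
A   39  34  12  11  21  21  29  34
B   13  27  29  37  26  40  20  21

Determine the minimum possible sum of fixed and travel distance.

153

Open {A, B}: assign each demand point to its cheapest open site.
  #1→B 13, #2→B 27, #3→A 12, #4→A 11, #5→A 21, #6→A 21, #7→B 20, #8→B 21
  travel distance 146, fixed 7 → total 153.
Compare {A}: travel distance 201 + fixed 4 = 205.
Compare {B}: travel distance 213 + fixed 3 = 216.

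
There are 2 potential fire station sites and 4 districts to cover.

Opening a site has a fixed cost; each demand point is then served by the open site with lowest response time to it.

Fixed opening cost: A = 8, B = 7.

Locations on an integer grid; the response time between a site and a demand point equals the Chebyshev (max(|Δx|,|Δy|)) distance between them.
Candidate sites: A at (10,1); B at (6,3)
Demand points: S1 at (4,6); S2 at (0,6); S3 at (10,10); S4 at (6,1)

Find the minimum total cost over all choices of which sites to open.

Open {B}: assign each demand point to its cheapest open site.
  S1→B 3, S2→B 6, S3→B 7, S4→B 2
  response time 18, fixed 7 → total 25.
Compare {A, B}: response time 18 + fixed 15 = 33.
Compare {A}: response time 29 + fixed 8 = 37.

25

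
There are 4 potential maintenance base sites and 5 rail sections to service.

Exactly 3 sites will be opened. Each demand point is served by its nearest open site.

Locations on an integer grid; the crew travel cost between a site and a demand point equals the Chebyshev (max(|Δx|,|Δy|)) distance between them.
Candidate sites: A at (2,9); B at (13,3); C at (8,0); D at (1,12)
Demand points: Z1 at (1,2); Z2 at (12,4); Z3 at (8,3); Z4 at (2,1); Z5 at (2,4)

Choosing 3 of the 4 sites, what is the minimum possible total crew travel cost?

Open {A, B, C}.
  Z1→A 7, Z2→B 1, Z3→C 3, Z4→C 6, Z5→A 5  ⇒ total 22.
Compare {B, C, D}: total 23.
Compare {A, C, D}: total 25.
No size-3 selection does better; minimum is 22.

22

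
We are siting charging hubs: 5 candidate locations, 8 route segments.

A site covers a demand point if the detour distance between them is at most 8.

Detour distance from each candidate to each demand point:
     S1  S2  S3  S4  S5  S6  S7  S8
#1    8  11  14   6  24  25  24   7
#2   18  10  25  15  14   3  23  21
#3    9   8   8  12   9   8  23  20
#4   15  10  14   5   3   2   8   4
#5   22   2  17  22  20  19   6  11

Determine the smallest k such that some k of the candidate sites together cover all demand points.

3

Coverage sets (demand points within 8 of each site):
  #1: {S1, S4, S8}
  #2: {S6}
  #3: {S2, S3, S6}
  #4: {S4, S5, S6, S7, S8}
  #5: {S2, S7}
No 2 sites suffice: every size-2 union leaves at least one demand point uncovered.
But {#1, #3, #4} covers everything, so the minimum is 3.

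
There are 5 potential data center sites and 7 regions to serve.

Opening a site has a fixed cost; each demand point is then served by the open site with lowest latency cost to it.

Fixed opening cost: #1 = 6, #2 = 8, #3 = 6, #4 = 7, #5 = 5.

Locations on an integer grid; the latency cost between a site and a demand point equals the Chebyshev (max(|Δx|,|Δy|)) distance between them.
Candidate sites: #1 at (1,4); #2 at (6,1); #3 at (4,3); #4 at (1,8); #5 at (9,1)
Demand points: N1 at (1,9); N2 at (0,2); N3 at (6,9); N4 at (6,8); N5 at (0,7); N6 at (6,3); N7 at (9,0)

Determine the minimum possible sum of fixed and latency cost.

34

Open {#4, #5}: assign each demand point to its cheapest open site.
  N1→#4 1, N2→#4 6, N3→#4 5, N4→#4 5, N5→#4 1, N6→#5 3, N7→#5 1
  latency cost 22, fixed 12 → total 34.
Compare {#1, #5}: latency cost 24 + fixed 11 = 35.
Compare {#3, #4}: latency cost 23 + fixed 13 = 36.
Compare {#1, #4, #5}: latency cost 18 + fixed 18 = 36.
All other subsets cost ≥ 35. Minimum total cost: 34.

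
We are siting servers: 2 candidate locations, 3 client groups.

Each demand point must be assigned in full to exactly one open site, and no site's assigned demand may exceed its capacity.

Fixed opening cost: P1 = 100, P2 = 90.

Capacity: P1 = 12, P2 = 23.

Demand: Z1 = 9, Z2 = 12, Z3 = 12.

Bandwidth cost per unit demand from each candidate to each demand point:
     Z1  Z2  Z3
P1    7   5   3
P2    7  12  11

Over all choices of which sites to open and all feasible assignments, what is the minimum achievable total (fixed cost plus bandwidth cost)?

Open {P1, P2}; cheapest assignment that respects the capacities:
  P1 (cap 12, load 12): Z3 — cost 12×3 = 36
  P2 (cap 23, load 21): Z1, Z2 — cost 9×7 + 12×12 = 207
  Shipping 243, fixed 190 → total 433.
  Any other capacity-feasible assignment to {P1, P2} ships for at least 243.
Total demand is 33 and no other set of sites has combined capacity ≥ 33, so {P1, P2} is the only feasible choice of open sites. Minimum: 433.

433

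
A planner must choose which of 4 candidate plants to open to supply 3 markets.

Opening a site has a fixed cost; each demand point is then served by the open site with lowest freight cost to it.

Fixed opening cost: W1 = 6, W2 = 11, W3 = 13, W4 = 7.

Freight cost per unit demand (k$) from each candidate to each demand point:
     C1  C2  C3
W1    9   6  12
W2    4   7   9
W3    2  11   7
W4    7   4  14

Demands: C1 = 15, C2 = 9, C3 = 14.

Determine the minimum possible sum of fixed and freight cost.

Open {W3, W4}: assign each demand point to its cheapest open site.
  C1→W3 15×2=30, C2→W4 9×4=36, C3→W3 14×7=98
  freight cost 164, fixed 20 → total 184.
Compare {W1, W3, W4}: freight cost 164 + fixed 26 = 190.
Compare {W2, W3, W4}: freight cost 164 + fixed 31 = 195.
Compare {W1, W3}: freight cost 182 + fixed 19 = 201.
All other subsets cost ≥ 190. Minimum total cost: 184.

184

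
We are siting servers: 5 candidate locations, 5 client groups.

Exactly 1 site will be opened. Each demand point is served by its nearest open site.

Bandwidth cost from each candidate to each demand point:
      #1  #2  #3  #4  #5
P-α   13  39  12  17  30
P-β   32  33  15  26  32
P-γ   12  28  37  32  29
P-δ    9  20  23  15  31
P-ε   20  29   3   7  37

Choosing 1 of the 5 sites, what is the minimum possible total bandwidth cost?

96

Open {P-ε}.
  #1→P-ε 20, #2→P-ε 29, #3→P-ε 3, #4→P-ε 7, #5→P-ε 37  ⇒ total 96.
Compare {P-δ}: total 98.
Compare {P-α}: total 111.
No size-1 selection does better; minimum is 96.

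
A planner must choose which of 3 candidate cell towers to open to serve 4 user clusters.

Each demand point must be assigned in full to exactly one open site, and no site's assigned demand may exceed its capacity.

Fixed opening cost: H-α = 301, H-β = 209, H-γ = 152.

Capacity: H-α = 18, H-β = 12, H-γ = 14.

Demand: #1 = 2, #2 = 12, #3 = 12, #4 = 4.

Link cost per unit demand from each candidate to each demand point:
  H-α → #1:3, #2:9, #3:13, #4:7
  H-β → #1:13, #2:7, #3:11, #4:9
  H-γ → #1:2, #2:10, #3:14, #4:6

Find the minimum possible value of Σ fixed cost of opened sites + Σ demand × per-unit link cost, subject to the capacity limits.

761

Open {H-α, H-γ}; cheapest assignment that respects the capacities:
  H-α (cap 18, load 16): #2, #4 — cost 12×9 + 4×7 = 136
  H-γ (cap 14, load 14): #1, #3 — cost 2×2 + 12×14 = 172
  Shipping 308, fixed 453 → total 761.
  Any other capacity-feasible assignment to {H-α, H-γ} ships for at least 308.
Compare {H-α, H-β}: its best feasible assignment gives total 784.
Compare {H-α, H-β, H-γ}: its best feasible assignment gives total 930.
Every other set of open sites that can feasibly serve all demand totals ≥ 784 even under its best assignment. Minimum: 761.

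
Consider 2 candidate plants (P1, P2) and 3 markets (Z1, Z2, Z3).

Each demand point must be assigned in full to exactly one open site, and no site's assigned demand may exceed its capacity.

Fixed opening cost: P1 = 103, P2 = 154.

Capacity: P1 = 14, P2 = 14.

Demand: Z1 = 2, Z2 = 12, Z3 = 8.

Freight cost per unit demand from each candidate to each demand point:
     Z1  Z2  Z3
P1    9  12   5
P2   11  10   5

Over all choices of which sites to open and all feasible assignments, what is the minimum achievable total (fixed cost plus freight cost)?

435

Open {P1, P2}; cheapest assignment that respects the capacities:
  P1 (cap 14, load 10): Z1, Z3 — cost 2×9 + 8×5 = 58
  P2 (cap 14, load 12): Z2 — cost 12×10 = 120
  Shipping 178, fixed 257 → total 435.
  Any other capacity-feasible assignment to {P1, P2} ships for at least 178.
Total demand is 22 and no other set of sites has combined capacity ≥ 22, so {P1, P2} is the only feasible choice of open sites. Minimum: 435.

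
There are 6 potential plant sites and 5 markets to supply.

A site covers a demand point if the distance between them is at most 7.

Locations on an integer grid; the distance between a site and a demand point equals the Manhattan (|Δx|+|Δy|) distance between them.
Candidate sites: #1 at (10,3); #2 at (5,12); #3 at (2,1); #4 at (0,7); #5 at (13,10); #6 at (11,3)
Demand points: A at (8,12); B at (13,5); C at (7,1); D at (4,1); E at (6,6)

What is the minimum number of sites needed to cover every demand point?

3

Coverage sets (demand points within 7 of each site):
  #1: {B, C, E}
  #2: {A, E}
  #3: {C, D}
  #4: {E}
  #5: {A, B}
  #6: {B, C}
No 2 sites suffice: every size-2 union leaves at least one demand point uncovered.
But {#1, #2, #3} covers everything, so the minimum is 3.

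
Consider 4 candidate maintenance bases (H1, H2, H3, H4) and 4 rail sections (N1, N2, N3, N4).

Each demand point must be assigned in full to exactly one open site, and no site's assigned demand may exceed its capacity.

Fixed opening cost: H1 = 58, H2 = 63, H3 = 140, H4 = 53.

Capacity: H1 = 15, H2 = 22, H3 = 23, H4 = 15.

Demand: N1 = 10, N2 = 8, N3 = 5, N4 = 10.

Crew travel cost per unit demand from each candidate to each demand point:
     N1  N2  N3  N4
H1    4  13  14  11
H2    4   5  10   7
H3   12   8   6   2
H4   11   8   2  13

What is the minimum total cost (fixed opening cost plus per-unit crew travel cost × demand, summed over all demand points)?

300

Open {H2, H4}; cheapest assignment that respects the capacities:
  H2 (cap 22, load 20): N1, N4 — cost 10×4 + 10×7 = 110
  H4 (cap 15, load 13): N2, N3 — cost 8×8 + 5×2 = 74
  Shipping 184, fixed 116 → total 300.
  Any other capacity-feasible assignment to {H2, H4} ships for at least 184.
Compare {H2, H3}: its best feasible assignment gives total 333.
Compare {H1, H2, H4}: its best feasible assignment gives total 334.
Every other set of open sites that can feasibly serve all demand totals ≥ 333 even under its best assignment. Minimum: 300.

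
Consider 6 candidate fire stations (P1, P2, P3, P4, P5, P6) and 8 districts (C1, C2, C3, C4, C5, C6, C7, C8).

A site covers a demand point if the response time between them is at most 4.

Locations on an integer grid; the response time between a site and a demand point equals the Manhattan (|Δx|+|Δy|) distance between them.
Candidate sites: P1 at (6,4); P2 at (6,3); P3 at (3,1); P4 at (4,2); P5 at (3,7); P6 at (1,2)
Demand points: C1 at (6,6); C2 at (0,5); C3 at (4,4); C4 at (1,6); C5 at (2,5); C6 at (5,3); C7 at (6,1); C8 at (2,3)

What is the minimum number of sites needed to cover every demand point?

Coverage sets (demand points within 4 of each site):
  P1: {C1, C3, C6, C7}
  P2: {C1, C3, C6, C7, C8}
  P3: {C3, C6, C7, C8}
  P4: {C3, C6, C7, C8}
  P5: {C1, C3, C4, C5}
  P6: {C2, C4, C5, C8}
No single site covers all 8 demand points.
But {P1, P6} covers everything, so the minimum is 2.

2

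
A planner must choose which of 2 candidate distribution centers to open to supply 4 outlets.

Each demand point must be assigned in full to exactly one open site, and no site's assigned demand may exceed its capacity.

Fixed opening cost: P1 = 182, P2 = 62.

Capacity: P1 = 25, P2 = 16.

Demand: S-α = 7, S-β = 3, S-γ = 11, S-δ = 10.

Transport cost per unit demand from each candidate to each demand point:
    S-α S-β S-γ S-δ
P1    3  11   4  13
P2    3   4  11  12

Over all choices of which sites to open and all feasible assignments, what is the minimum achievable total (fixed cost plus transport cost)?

441

Open {P1, P2}; cheapest assignment that respects the capacities:
  P1 (cap 25, load 18): S-α, S-γ — cost 7×3 + 11×4 = 65
  P2 (cap 16, load 13): S-β, S-δ — cost 3×4 + 10×12 = 132
  Shipping 197, fixed 244 → total 441.
  Any other capacity-feasible assignment to {P1, P2} ships for at least 197.
Total demand is 31 and no other set of sites has combined capacity ≥ 31, so {P1, P2} is the only feasible choice of open sites. Minimum: 441.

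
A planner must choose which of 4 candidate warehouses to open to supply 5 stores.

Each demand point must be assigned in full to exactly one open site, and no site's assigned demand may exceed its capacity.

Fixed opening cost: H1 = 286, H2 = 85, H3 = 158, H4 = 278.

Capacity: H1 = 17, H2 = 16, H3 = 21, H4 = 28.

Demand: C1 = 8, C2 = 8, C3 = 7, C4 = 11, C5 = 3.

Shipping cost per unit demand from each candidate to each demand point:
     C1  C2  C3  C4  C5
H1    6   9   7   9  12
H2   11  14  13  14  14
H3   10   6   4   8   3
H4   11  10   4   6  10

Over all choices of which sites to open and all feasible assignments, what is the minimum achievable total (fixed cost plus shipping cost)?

568

Open {H2, H3}; cheapest assignment that respects the capacities:
  H2 (cap 16, load 16): C1, C2 — cost 8×11 + 8×14 = 200
  H3 (cap 21, load 21): C3, C4, C5 — cost 7×4 + 11×8 + 3×3 = 125
  Shipping 325, fixed 243 → total 568.
  Any other capacity-feasible assignment to {H2, H3} ships for at least 325.
Compare {H2, H4}: its best feasible assignment gives total 667.
Compare {H3, H4}: its best feasible assignment gives total 667.
Every other set of open sites that can feasibly serve all demand totals ≥ 667 even under its best assignment. Minimum: 568.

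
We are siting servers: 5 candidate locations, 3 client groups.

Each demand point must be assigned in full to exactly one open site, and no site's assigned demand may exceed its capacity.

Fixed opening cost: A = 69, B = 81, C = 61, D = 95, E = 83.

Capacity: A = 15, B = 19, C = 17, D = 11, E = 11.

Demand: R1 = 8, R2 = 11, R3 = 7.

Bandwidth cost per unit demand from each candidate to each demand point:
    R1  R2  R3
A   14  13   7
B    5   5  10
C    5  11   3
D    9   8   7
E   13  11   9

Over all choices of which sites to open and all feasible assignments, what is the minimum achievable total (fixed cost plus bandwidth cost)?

258

Open {B, C}; cheapest assignment that respects the capacities:
  B (cap 19, load 19): R1, R2 — cost 8×5 + 11×5 = 95
  C (cap 17, load 7): R3 — cost 7×3 = 21
  Shipping 116, fixed 142 → total 258.
  Any other capacity-feasible assignment to {B, C} ships for at least 116.
Compare {A, B}: its best feasible assignment gives total 294.
Compare {C, D}: its best feasible assignment gives total 305.
Every other set of open sites that can feasibly serve all demand totals ≥ 294 even under its best assignment. Minimum: 258.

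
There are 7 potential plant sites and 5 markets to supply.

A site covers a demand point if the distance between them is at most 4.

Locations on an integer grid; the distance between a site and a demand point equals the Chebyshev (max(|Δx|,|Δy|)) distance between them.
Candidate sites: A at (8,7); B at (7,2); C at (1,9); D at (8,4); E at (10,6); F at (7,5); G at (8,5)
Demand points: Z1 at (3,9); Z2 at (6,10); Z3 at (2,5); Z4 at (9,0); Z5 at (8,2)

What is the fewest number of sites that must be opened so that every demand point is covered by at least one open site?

3

Coverage sets (demand points within 4 of each site):
  A: {Z2}
  B: {Z4, Z5}
  C: {Z1, Z3}
  D: {Z4, Z5}
  E: {Z2, Z5}
  F: {Z1, Z5}
  G: {Z5}
No 2 sites suffice: every size-2 union leaves at least one demand point uncovered.
But {A, B, C} covers everything, so the minimum is 3.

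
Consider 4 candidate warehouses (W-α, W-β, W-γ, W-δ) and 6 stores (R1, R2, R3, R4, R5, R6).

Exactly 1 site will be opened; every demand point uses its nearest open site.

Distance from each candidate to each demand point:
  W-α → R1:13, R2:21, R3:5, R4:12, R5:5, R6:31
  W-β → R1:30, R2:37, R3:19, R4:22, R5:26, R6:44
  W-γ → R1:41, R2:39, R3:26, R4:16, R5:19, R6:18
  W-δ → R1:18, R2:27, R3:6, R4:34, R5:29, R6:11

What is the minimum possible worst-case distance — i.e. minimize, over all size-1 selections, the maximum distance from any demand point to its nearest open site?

31

Open {W-α}.
  Farthest demand point is R6 at distance 31 (to W-α); all others are ≤ 31.
With {W-δ} the worst case is 34.
With {W-γ} the worst case is 41.
No size-1 selection achieves below 31.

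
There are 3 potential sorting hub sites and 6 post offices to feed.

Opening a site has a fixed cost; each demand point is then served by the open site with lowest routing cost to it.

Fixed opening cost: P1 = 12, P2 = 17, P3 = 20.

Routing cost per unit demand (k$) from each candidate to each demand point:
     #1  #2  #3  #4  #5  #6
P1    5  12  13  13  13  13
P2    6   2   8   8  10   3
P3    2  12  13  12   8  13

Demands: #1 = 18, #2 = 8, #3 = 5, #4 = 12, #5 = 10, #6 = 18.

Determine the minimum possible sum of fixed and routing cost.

359

Open {P2, P3}: assign each demand point to its cheapest open site.
  #1→P3 18×2=36, #2→P2 8×2=16, #3→P2 5×8=40, #4→P2 12×8=96, #5→P3 10×8=80, #6→P2 18×3=54
  routing cost 322, fixed 37 → total 359.
Compare {P1, P2, P3}: routing cost 322 + fixed 49 = 371.
Compare {P1, P2}: routing cost 396 + fixed 29 = 425.
Compare {P2}: routing cost 414 + fixed 17 = 431.
All other subsets cost ≥ 371. Minimum total cost: 359.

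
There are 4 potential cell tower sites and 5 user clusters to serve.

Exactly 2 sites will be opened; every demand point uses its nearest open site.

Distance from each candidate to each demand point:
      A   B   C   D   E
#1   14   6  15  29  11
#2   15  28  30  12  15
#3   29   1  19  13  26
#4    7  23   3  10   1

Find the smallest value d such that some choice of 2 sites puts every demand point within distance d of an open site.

10

Open {#1, #4}.
  Farthest demand point is D at distance 10 (to #4); all others are ≤ 10.
With {#3, #4} the worst case is 10.
With {#1, #2} the worst case is 15.
No size-2 selection achieves below 10.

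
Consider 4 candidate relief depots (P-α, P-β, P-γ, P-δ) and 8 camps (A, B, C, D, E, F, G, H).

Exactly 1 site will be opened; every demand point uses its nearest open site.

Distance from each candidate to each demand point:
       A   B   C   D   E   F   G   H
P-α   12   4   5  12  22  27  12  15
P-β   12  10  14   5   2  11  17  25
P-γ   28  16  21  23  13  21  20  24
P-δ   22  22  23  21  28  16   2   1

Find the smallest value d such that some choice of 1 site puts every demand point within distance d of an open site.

Open {P-β}.
  Farthest demand point is H at distance 25 (to P-β); all others are ≤ 25.
With {P-α} the worst case is 27.
With {P-γ} the worst case is 28.
No size-1 selection achieves below 25.

25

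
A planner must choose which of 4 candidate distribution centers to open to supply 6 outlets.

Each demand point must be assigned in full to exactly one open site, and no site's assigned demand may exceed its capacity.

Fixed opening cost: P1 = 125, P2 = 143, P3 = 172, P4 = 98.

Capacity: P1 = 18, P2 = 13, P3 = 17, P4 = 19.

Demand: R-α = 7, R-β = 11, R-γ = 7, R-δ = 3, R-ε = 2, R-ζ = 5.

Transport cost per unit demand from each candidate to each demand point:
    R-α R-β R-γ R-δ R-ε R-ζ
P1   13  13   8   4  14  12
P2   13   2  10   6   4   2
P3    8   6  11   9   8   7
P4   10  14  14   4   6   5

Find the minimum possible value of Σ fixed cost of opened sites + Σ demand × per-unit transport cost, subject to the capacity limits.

541

Open {P1, P4}; cheapest assignment that respects the capacities:
  P1 (cap 18, load 18): R-β, R-γ — cost 11×13 + 7×8 = 199
  P4 (cap 19, load 17): R-α, R-δ, R-ε, R-ζ — cost 7×10 + 3×4 + 2×6 + 5×5 = 119
  Shipping 318, fixed 223 → total 541.
  Any other capacity-feasible assignment to {P1, P4} ships for at least 318.
Compare {P1, P2, P4}: its best feasible assignment gives total 559.
Compare {P3, P4}: its best feasible assignment gives total 563.
Every other set of open sites that can feasibly serve all demand totals ≥ 559 even under its best assignment. Minimum: 541.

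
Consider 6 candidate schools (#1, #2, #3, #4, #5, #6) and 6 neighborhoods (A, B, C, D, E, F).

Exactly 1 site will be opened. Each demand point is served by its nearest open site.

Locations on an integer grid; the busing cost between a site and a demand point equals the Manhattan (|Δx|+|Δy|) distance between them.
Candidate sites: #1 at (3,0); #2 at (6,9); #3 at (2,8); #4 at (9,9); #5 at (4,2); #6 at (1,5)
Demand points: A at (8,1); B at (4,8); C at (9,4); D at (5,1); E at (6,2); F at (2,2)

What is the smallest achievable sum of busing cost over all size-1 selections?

24

Open {#5}.
  A→#5 5, B→#5 6, C→#5 7, D→#5 2, E→#5 2, F→#5 2  ⇒ total 24.
Compare {#1}: total 36.
Compare {#6}: total 46.
No size-1 selection does better; minimum is 24.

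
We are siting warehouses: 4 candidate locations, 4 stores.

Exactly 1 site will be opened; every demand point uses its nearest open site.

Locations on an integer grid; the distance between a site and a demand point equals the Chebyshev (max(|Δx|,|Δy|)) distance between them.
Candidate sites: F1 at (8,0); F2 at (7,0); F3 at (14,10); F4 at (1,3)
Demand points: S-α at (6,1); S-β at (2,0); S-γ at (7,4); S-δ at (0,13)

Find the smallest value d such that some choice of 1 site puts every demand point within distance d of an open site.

Open {F4}.
  Farthest demand point is S-δ at distance 10 (to F4); all others are ≤ 10.
With {F1} the worst case is 13.
With {F2} the worst case is 13.
No size-1 selection achieves below 10.

10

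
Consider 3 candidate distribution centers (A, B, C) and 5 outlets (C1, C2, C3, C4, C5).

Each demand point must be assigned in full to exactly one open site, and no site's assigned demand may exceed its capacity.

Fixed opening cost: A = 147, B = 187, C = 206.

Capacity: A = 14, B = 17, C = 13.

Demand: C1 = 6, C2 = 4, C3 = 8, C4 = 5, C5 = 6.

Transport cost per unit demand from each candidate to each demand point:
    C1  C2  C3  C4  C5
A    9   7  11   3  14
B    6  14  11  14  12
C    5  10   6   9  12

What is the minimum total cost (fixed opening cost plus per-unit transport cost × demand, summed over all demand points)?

Open {A, B}; cheapest assignment that respects the capacities:
  A (cap 14, load 13): C3, C4 — cost 8×11 + 5×3 = 103
  B (cap 17, load 16): C1, C2, C5 — cost 6×6 + 4×14 + 6×12 = 164
  Shipping 267, fixed 334 → total 601.
  Any other capacity-feasible assignment to {A, B} ships for at least 267.
Compare {B, C}: its best feasible assignment gives total 650.
Compare {A, B, C}: its best feasible assignment gives total 739.
Every other set of open sites that can feasibly serve all demand totals ≥ 650 even under its best assignment. Minimum: 601.

601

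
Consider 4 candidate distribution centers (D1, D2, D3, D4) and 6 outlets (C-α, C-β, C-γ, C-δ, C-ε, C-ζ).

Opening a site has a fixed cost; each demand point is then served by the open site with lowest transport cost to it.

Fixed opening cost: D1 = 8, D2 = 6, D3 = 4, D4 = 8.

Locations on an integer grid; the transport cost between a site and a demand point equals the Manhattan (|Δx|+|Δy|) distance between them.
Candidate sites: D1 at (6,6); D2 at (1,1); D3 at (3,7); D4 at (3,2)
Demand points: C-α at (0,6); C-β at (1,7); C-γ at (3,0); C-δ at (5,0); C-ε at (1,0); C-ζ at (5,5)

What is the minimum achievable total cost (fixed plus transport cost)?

Open {D2, D3}: assign each demand point to its cheapest open site.
  C-α→D3 4, C-β→D3 2, C-γ→D2 3, C-δ→D2 5, C-ε→D2 1, C-ζ→D3 4
  transport cost 19, fixed 10 → total 29.
Compare {D3, D4}: transport cost 20 + fixed 12 = 32.
Compare {D2}: transport cost 29 + fixed 6 = 35.
Compare {D1, D2, D3}: transport cost 17 + fixed 18 = 35.
All other subsets cost ≥ 32. Minimum total cost: 29.

29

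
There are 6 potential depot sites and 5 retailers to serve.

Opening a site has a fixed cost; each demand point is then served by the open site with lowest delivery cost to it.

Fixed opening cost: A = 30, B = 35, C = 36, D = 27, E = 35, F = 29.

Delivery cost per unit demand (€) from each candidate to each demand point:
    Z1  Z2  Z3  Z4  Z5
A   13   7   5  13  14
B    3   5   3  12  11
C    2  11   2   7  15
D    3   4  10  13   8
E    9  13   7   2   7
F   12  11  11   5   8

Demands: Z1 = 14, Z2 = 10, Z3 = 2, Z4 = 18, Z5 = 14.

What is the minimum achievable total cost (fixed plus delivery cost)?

292

Open {D, E}: assign each demand point to its cheapest open site.
  Z1→D 14×3=42, Z2→D 10×4=40, Z3→E 2×7=14, Z4→E 18×2=36, Z5→E 14×7=98
  delivery cost 230, fixed 62 → total 292.
Compare {B, E}: delivery cost 232 + fixed 70 = 302.
Compare {C, D, E}: delivery cost 206 + fixed 98 = 304.
Compare {A, D, E}: delivery cost 226 + fixed 92 = 318.
All other subsets cost ≥ 302. Minimum total cost: 292.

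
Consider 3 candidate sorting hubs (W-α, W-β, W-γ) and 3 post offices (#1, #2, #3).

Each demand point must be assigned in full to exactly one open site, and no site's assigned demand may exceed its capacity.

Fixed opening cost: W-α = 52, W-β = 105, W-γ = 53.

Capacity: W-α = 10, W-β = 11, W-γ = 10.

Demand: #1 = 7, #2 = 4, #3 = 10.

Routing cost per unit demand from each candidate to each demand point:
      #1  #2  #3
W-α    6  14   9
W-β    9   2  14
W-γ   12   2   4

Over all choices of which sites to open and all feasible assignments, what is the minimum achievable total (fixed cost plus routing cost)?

Open {W-β, W-γ}; cheapest assignment that respects the capacities:
  W-β (cap 11, load 11): #1, #2 — cost 7×9 + 4×2 = 71
  W-γ (cap 10, load 10): #3 — cost 10×4 = 40
  Shipping 111, fixed 158 → total 269.
  Any other capacity-feasible assignment to {W-β, W-γ} ships for at least 111.
Compare {W-α, W-β, W-γ}: its best feasible assignment gives total 300.
Compare {W-α, W-β}: its best feasible assignment gives total 318.
Every other set of open sites that can feasibly serve all demand totals ≥ 300 even under its best assignment. Minimum: 269.

269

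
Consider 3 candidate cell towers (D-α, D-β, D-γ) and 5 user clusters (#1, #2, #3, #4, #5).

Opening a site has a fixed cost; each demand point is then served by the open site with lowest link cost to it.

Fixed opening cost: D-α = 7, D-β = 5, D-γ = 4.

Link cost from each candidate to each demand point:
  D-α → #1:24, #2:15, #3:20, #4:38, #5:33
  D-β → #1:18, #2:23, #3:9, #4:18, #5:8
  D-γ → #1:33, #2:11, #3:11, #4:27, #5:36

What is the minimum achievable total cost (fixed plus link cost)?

73

Open {D-β, D-γ}: assign each demand point to its cheapest open site.
  #1→D-β 18, #2→D-γ 11, #3→D-β 9, #4→D-β 18, #5→D-β 8
  link cost 64, fixed 9 → total 73.
Compare {D-α, D-β}: link cost 68 + fixed 12 = 80.
Compare {D-α, D-β, D-γ}: link cost 64 + fixed 16 = 80.
Compare {D-β}: link cost 76 + fixed 5 = 81.
All other subsets cost ≥ 80. Minimum total cost: 73.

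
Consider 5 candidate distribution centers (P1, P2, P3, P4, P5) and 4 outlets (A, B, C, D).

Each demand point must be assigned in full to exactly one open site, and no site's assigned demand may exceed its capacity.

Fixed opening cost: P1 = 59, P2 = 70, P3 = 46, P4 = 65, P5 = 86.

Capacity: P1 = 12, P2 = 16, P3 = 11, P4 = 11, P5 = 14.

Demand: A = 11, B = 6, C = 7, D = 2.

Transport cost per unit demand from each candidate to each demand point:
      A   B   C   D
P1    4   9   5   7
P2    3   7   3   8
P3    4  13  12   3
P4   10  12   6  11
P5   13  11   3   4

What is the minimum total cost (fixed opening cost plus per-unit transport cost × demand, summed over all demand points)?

239

Open {P2, P3}; cheapest assignment that respects the capacities:
  P2 (cap 16, load 15): B, C, D — cost 6×7 + 7×3 + 2×8 = 79
  P3 (cap 11, load 11): A — cost 11×4 = 44
  Shipping 123, fixed 116 → total 239.
  Any other capacity-feasible assignment to {P2, P3} ships for at least 123.
Compare {P1, P2}: its best feasible assignment gives total 252.
Compare {P1, P2, P3}: its best feasible assignment gives total 288.
Every other set of open sites that can feasibly serve all demand totals ≥ 252 even under its best assignment. Minimum: 239.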